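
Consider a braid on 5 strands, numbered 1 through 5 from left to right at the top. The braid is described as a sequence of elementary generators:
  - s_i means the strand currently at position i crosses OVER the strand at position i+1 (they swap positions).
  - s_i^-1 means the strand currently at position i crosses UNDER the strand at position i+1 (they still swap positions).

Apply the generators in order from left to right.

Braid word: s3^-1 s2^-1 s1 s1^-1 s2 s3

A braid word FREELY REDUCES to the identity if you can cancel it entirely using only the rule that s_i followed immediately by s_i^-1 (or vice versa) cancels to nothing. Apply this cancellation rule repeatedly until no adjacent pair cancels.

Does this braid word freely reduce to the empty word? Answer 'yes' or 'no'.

Answer: yes

Derivation:
Gen 1 (s3^-1): push. Stack: [s3^-1]
Gen 2 (s2^-1): push. Stack: [s3^-1 s2^-1]
Gen 3 (s1): push. Stack: [s3^-1 s2^-1 s1]
Gen 4 (s1^-1): cancels prior s1. Stack: [s3^-1 s2^-1]
Gen 5 (s2): cancels prior s2^-1. Stack: [s3^-1]
Gen 6 (s3): cancels prior s3^-1. Stack: []
Reduced word: (empty)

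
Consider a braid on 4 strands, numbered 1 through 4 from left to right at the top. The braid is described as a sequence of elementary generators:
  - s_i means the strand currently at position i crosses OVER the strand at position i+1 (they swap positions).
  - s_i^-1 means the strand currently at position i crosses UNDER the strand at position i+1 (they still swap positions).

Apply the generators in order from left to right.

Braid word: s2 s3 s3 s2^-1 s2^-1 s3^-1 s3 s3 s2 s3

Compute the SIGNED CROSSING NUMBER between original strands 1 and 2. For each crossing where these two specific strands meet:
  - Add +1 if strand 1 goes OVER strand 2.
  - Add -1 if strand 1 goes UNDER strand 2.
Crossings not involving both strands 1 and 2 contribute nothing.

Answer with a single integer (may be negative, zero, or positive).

Gen 1: crossing 2x3. Both 1&2? no. Sum: 0
Gen 2: crossing 2x4. Both 1&2? no. Sum: 0
Gen 3: crossing 4x2. Both 1&2? no. Sum: 0
Gen 4: crossing 3x2. Both 1&2? no. Sum: 0
Gen 5: crossing 2x3. Both 1&2? no. Sum: 0
Gen 6: crossing 2x4. Both 1&2? no. Sum: 0
Gen 7: crossing 4x2. Both 1&2? no. Sum: 0
Gen 8: crossing 2x4. Both 1&2? no. Sum: 0
Gen 9: crossing 3x4. Both 1&2? no. Sum: 0
Gen 10: crossing 3x2. Both 1&2? no. Sum: 0

Answer: 0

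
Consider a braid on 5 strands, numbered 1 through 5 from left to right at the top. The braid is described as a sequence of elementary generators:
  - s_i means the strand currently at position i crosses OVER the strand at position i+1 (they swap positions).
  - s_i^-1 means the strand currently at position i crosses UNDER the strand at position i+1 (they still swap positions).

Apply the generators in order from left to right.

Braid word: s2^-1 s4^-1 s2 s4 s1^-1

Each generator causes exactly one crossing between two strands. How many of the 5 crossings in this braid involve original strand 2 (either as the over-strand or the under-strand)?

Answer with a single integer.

Gen 1: crossing 2x3. Involves strand 2? yes. Count so far: 1
Gen 2: crossing 4x5. Involves strand 2? no. Count so far: 1
Gen 3: crossing 3x2. Involves strand 2? yes. Count so far: 2
Gen 4: crossing 5x4. Involves strand 2? no. Count so far: 2
Gen 5: crossing 1x2. Involves strand 2? yes. Count so far: 3

Answer: 3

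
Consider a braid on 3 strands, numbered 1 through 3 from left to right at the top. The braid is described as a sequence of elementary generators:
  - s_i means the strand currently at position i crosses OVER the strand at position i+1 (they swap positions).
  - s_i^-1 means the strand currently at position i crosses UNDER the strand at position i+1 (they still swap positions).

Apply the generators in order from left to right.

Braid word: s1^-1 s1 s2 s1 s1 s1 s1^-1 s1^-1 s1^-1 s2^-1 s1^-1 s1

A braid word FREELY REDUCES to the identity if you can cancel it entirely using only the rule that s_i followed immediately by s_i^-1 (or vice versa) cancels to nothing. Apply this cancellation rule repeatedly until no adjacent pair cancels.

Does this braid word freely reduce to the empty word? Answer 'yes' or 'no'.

Answer: yes

Derivation:
Gen 1 (s1^-1): push. Stack: [s1^-1]
Gen 2 (s1): cancels prior s1^-1. Stack: []
Gen 3 (s2): push. Stack: [s2]
Gen 4 (s1): push. Stack: [s2 s1]
Gen 5 (s1): push. Stack: [s2 s1 s1]
Gen 6 (s1): push. Stack: [s2 s1 s1 s1]
Gen 7 (s1^-1): cancels prior s1. Stack: [s2 s1 s1]
Gen 8 (s1^-1): cancels prior s1. Stack: [s2 s1]
Gen 9 (s1^-1): cancels prior s1. Stack: [s2]
Gen 10 (s2^-1): cancels prior s2. Stack: []
Gen 11 (s1^-1): push. Stack: [s1^-1]
Gen 12 (s1): cancels prior s1^-1. Stack: []
Reduced word: (empty)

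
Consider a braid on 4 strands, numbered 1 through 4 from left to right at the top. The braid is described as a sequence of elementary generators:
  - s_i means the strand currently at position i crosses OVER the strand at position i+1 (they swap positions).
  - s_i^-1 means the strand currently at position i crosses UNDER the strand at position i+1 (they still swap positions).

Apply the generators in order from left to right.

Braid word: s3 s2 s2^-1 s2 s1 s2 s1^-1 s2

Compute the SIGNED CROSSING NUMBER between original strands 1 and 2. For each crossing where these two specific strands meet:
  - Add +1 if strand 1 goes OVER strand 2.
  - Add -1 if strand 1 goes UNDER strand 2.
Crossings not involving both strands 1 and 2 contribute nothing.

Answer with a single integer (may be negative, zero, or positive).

Answer: 1

Derivation:
Gen 1: crossing 3x4. Both 1&2? no. Sum: 0
Gen 2: crossing 2x4. Both 1&2? no. Sum: 0
Gen 3: crossing 4x2. Both 1&2? no. Sum: 0
Gen 4: crossing 2x4. Both 1&2? no. Sum: 0
Gen 5: crossing 1x4. Both 1&2? no. Sum: 0
Gen 6: 1 over 2. Both 1&2? yes. Contrib: +1. Sum: 1
Gen 7: crossing 4x2. Both 1&2? no. Sum: 1
Gen 8: crossing 4x1. Both 1&2? no. Sum: 1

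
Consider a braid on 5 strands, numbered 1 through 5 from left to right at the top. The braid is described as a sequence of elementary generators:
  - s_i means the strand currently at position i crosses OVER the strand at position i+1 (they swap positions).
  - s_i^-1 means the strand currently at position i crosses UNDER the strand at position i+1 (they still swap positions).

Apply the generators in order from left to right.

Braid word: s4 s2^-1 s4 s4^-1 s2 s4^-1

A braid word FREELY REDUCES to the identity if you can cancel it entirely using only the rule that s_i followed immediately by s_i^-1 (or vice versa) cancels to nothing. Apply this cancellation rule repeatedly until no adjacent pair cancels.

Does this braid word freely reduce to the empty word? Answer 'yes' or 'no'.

Answer: yes

Derivation:
Gen 1 (s4): push. Stack: [s4]
Gen 2 (s2^-1): push. Stack: [s4 s2^-1]
Gen 3 (s4): push. Stack: [s4 s2^-1 s4]
Gen 4 (s4^-1): cancels prior s4. Stack: [s4 s2^-1]
Gen 5 (s2): cancels prior s2^-1. Stack: [s4]
Gen 6 (s4^-1): cancels prior s4. Stack: []
Reduced word: (empty)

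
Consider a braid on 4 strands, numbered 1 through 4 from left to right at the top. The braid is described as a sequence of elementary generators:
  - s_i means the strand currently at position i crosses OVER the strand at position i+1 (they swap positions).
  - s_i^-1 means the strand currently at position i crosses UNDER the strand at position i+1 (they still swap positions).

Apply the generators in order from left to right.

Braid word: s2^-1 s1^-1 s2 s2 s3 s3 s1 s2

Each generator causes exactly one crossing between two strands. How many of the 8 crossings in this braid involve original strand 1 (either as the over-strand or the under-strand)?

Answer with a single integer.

Gen 1: crossing 2x3. Involves strand 1? no. Count so far: 0
Gen 2: crossing 1x3. Involves strand 1? yes. Count so far: 1
Gen 3: crossing 1x2. Involves strand 1? yes. Count so far: 2
Gen 4: crossing 2x1. Involves strand 1? yes. Count so far: 3
Gen 5: crossing 2x4. Involves strand 1? no. Count so far: 3
Gen 6: crossing 4x2. Involves strand 1? no. Count so far: 3
Gen 7: crossing 3x1. Involves strand 1? yes. Count so far: 4
Gen 8: crossing 3x2. Involves strand 1? no. Count so far: 4

Answer: 4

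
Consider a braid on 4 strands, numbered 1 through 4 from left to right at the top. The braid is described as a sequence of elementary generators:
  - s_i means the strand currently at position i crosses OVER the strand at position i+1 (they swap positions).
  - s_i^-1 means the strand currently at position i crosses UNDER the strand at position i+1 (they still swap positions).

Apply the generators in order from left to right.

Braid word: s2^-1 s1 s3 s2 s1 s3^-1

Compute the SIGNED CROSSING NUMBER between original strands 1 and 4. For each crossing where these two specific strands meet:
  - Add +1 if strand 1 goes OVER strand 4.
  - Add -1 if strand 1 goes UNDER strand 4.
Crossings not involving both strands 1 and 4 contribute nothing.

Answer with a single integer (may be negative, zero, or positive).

Answer: 1

Derivation:
Gen 1: crossing 2x3. Both 1&4? no. Sum: 0
Gen 2: crossing 1x3. Both 1&4? no. Sum: 0
Gen 3: crossing 2x4. Both 1&4? no. Sum: 0
Gen 4: 1 over 4. Both 1&4? yes. Contrib: +1. Sum: 1
Gen 5: crossing 3x4. Both 1&4? no. Sum: 1
Gen 6: crossing 1x2. Both 1&4? no. Sum: 1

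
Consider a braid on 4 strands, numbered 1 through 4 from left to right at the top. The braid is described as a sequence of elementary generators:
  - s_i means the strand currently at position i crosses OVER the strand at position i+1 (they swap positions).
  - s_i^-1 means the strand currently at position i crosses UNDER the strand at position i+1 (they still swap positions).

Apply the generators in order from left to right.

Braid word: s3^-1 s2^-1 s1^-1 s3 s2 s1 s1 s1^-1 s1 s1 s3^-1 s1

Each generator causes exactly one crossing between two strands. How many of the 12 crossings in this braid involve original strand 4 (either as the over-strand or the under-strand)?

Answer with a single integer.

Gen 1: crossing 3x4. Involves strand 4? yes. Count so far: 1
Gen 2: crossing 2x4. Involves strand 4? yes. Count so far: 2
Gen 3: crossing 1x4. Involves strand 4? yes. Count so far: 3
Gen 4: crossing 2x3. Involves strand 4? no. Count so far: 3
Gen 5: crossing 1x3. Involves strand 4? no. Count so far: 3
Gen 6: crossing 4x3. Involves strand 4? yes. Count so far: 4
Gen 7: crossing 3x4. Involves strand 4? yes. Count so far: 5
Gen 8: crossing 4x3. Involves strand 4? yes. Count so far: 6
Gen 9: crossing 3x4. Involves strand 4? yes. Count so far: 7
Gen 10: crossing 4x3. Involves strand 4? yes. Count so far: 8
Gen 11: crossing 1x2. Involves strand 4? no. Count so far: 8
Gen 12: crossing 3x4. Involves strand 4? yes. Count so far: 9

Answer: 9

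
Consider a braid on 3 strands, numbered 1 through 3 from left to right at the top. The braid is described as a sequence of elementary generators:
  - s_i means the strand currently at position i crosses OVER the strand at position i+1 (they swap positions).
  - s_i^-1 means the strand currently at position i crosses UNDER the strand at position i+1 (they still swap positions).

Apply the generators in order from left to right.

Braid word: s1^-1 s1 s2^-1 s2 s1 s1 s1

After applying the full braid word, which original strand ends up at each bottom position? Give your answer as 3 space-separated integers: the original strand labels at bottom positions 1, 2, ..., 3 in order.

Answer: 2 1 3

Derivation:
Gen 1 (s1^-1): strand 1 crosses under strand 2. Perm now: [2 1 3]
Gen 2 (s1): strand 2 crosses over strand 1. Perm now: [1 2 3]
Gen 3 (s2^-1): strand 2 crosses under strand 3. Perm now: [1 3 2]
Gen 4 (s2): strand 3 crosses over strand 2. Perm now: [1 2 3]
Gen 5 (s1): strand 1 crosses over strand 2. Perm now: [2 1 3]
Gen 6 (s1): strand 2 crosses over strand 1. Perm now: [1 2 3]
Gen 7 (s1): strand 1 crosses over strand 2. Perm now: [2 1 3]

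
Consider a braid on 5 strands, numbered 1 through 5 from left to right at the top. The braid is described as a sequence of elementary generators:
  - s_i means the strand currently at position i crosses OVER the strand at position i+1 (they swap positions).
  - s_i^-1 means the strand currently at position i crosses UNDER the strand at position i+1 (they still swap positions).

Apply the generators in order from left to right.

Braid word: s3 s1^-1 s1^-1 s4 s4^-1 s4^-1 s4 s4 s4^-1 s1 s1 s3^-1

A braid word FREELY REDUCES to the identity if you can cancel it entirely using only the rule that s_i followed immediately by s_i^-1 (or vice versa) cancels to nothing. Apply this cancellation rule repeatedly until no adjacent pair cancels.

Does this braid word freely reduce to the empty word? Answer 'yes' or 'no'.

Gen 1 (s3): push. Stack: [s3]
Gen 2 (s1^-1): push. Stack: [s3 s1^-1]
Gen 3 (s1^-1): push. Stack: [s3 s1^-1 s1^-1]
Gen 4 (s4): push. Stack: [s3 s1^-1 s1^-1 s4]
Gen 5 (s4^-1): cancels prior s4. Stack: [s3 s1^-1 s1^-1]
Gen 6 (s4^-1): push. Stack: [s3 s1^-1 s1^-1 s4^-1]
Gen 7 (s4): cancels prior s4^-1. Stack: [s3 s1^-1 s1^-1]
Gen 8 (s4): push. Stack: [s3 s1^-1 s1^-1 s4]
Gen 9 (s4^-1): cancels prior s4. Stack: [s3 s1^-1 s1^-1]
Gen 10 (s1): cancels prior s1^-1. Stack: [s3 s1^-1]
Gen 11 (s1): cancels prior s1^-1. Stack: [s3]
Gen 12 (s3^-1): cancels prior s3. Stack: []
Reduced word: (empty)

Answer: yes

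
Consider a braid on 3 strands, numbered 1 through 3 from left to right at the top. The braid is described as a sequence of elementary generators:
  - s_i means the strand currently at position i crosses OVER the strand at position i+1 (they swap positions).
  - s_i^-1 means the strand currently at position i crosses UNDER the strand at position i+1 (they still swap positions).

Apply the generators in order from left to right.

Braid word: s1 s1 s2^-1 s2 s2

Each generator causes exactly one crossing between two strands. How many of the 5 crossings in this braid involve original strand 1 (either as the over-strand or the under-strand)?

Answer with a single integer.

Gen 1: crossing 1x2. Involves strand 1? yes. Count so far: 1
Gen 2: crossing 2x1. Involves strand 1? yes. Count so far: 2
Gen 3: crossing 2x3. Involves strand 1? no. Count so far: 2
Gen 4: crossing 3x2. Involves strand 1? no. Count so far: 2
Gen 5: crossing 2x3. Involves strand 1? no. Count so far: 2

Answer: 2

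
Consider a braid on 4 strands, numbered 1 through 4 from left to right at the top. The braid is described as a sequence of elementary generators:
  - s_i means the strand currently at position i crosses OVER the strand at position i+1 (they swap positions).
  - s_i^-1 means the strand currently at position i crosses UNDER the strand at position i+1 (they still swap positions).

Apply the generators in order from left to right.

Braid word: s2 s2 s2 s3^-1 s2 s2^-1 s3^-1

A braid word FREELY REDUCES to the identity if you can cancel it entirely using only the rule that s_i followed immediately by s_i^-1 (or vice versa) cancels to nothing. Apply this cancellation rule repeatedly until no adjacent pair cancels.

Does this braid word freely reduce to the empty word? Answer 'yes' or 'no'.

Answer: no

Derivation:
Gen 1 (s2): push. Stack: [s2]
Gen 2 (s2): push. Stack: [s2 s2]
Gen 3 (s2): push. Stack: [s2 s2 s2]
Gen 4 (s3^-1): push. Stack: [s2 s2 s2 s3^-1]
Gen 5 (s2): push. Stack: [s2 s2 s2 s3^-1 s2]
Gen 6 (s2^-1): cancels prior s2. Stack: [s2 s2 s2 s3^-1]
Gen 7 (s3^-1): push. Stack: [s2 s2 s2 s3^-1 s3^-1]
Reduced word: s2 s2 s2 s3^-1 s3^-1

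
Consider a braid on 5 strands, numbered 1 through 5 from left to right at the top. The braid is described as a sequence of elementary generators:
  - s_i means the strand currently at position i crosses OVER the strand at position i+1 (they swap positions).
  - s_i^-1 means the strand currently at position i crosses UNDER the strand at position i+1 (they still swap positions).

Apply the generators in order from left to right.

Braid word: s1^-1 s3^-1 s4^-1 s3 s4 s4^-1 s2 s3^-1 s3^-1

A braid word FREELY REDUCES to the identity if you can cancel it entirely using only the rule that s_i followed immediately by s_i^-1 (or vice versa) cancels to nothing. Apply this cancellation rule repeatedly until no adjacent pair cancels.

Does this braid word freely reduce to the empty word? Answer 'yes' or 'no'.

Answer: no

Derivation:
Gen 1 (s1^-1): push. Stack: [s1^-1]
Gen 2 (s3^-1): push. Stack: [s1^-1 s3^-1]
Gen 3 (s4^-1): push. Stack: [s1^-1 s3^-1 s4^-1]
Gen 4 (s3): push. Stack: [s1^-1 s3^-1 s4^-1 s3]
Gen 5 (s4): push. Stack: [s1^-1 s3^-1 s4^-1 s3 s4]
Gen 6 (s4^-1): cancels prior s4. Stack: [s1^-1 s3^-1 s4^-1 s3]
Gen 7 (s2): push. Stack: [s1^-1 s3^-1 s4^-1 s3 s2]
Gen 8 (s3^-1): push. Stack: [s1^-1 s3^-1 s4^-1 s3 s2 s3^-1]
Gen 9 (s3^-1): push. Stack: [s1^-1 s3^-1 s4^-1 s3 s2 s3^-1 s3^-1]
Reduced word: s1^-1 s3^-1 s4^-1 s3 s2 s3^-1 s3^-1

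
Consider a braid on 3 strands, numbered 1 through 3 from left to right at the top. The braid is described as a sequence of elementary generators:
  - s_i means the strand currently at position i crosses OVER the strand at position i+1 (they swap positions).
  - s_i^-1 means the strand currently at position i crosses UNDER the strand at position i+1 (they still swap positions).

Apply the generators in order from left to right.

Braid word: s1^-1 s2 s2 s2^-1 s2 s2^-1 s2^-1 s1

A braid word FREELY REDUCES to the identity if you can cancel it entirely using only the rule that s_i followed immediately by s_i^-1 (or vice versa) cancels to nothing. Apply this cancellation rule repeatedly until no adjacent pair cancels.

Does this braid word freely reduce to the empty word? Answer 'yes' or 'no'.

Gen 1 (s1^-1): push. Stack: [s1^-1]
Gen 2 (s2): push. Stack: [s1^-1 s2]
Gen 3 (s2): push. Stack: [s1^-1 s2 s2]
Gen 4 (s2^-1): cancels prior s2. Stack: [s1^-1 s2]
Gen 5 (s2): push. Stack: [s1^-1 s2 s2]
Gen 6 (s2^-1): cancels prior s2. Stack: [s1^-1 s2]
Gen 7 (s2^-1): cancels prior s2. Stack: [s1^-1]
Gen 8 (s1): cancels prior s1^-1. Stack: []
Reduced word: (empty)

Answer: yes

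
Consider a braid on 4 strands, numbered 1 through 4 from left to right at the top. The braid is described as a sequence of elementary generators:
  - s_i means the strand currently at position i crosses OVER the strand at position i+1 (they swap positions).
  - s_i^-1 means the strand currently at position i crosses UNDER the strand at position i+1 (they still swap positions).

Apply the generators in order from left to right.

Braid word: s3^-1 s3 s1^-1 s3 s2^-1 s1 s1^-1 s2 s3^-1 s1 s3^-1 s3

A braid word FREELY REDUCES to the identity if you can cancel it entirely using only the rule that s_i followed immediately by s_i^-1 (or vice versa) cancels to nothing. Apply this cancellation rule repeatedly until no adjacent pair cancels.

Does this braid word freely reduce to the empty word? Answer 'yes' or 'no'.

Gen 1 (s3^-1): push. Stack: [s3^-1]
Gen 2 (s3): cancels prior s3^-1. Stack: []
Gen 3 (s1^-1): push. Stack: [s1^-1]
Gen 4 (s3): push. Stack: [s1^-1 s3]
Gen 5 (s2^-1): push. Stack: [s1^-1 s3 s2^-1]
Gen 6 (s1): push. Stack: [s1^-1 s3 s2^-1 s1]
Gen 7 (s1^-1): cancels prior s1. Stack: [s1^-1 s3 s2^-1]
Gen 8 (s2): cancels prior s2^-1. Stack: [s1^-1 s3]
Gen 9 (s3^-1): cancels prior s3. Stack: [s1^-1]
Gen 10 (s1): cancels prior s1^-1. Stack: []
Gen 11 (s3^-1): push. Stack: [s3^-1]
Gen 12 (s3): cancels prior s3^-1. Stack: []
Reduced word: (empty)

Answer: yes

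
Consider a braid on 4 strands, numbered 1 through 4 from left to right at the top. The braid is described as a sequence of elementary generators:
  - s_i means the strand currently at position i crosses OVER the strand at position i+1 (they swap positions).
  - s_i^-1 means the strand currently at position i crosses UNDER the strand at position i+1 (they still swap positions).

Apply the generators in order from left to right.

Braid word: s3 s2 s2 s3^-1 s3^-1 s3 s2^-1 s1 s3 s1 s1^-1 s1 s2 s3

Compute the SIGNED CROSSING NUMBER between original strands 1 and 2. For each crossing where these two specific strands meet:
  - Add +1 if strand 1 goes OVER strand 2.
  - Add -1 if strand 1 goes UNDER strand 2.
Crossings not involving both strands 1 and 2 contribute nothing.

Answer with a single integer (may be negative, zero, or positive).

Gen 1: crossing 3x4. Both 1&2? no. Sum: 0
Gen 2: crossing 2x4. Both 1&2? no. Sum: 0
Gen 3: crossing 4x2. Both 1&2? no. Sum: 0
Gen 4: crossing 4x3. Both 1&2? no. Sum: 0
Gen 5: crossing 3x4. Both 1&2? no. Sum: 0
Gen 6: crossing 4x3. Both 1&2? no. Sum: 0
Gen 7: crossing 2x3. Both 1&2? no. Sum: 0
Gen 8: crossing 1x3. Both 1&2? no. Sum: 0
Gen 9: crossing 2x4. Both 1&2? no. Sum: 0
Gen 10: crossing 3x1. Both 1&2? no. Sum: 0
Gen 11: crossing 1x3. Both 1&2? no. Sum: 0
Gen 12: crossing 3x1. Both 1&2? no. Sum: 0
Gen 13: crossing 3x4. Both 1&2? no. Sum: 0
Gen 14: crossing 3x2. Both 1&2? no. Sum: 0

Answer: 0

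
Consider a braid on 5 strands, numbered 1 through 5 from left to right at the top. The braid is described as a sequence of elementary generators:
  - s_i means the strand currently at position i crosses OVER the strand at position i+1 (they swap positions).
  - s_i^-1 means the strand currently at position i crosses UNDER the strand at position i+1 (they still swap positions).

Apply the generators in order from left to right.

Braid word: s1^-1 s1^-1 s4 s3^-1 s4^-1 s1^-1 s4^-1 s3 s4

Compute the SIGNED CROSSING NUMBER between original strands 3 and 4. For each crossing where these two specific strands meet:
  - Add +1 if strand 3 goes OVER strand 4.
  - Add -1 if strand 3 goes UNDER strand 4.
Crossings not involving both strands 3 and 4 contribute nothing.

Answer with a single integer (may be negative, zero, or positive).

Gen 1: crossing 1x2. Both 3&4? no. Sum: 0
Gen 2: crossing 2x1. Both 3&4? no. Sum: 0
Gen 3: crossing 4x5. Both 3&4? no. Sum: 0
Gen 4: crossing 3x5. Both 3&4? no. Sum: 0
Gen 5: 3 under 4. Both 3&4? yes. Contrib: -1. Sum: -1
Gen 6: crossing 1x2. Both 3&4? no. Sum: -1
Gen 7: 4 under 3. Both 3&4? yes. Contrib: +1. Sum: 0
Gen 8: crossing 5x3. Both 3&4? no. Sum: 0
Gen 9: crossing 5x4. Both 3&4? no. Sum: 0

Answer: 0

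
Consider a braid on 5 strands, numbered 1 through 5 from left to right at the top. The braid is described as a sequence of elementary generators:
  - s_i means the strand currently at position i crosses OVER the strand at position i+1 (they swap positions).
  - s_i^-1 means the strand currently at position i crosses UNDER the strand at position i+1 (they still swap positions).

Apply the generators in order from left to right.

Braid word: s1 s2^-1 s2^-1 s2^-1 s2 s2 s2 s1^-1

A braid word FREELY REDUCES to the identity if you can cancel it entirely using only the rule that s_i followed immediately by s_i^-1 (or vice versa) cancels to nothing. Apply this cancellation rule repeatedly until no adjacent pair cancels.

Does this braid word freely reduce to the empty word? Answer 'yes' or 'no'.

Answer: yes

Derivation:
Gen 1 (s1): push. Stack: [s1]
Gen 2 (s2^-1): push. Stack: [s1 s2^-1]
Gen 3 (s2^-1): push. Stack: [s1 s2^-1 s2^-1]
Gen 4 (s2^-1): push. Stack: [s1 s2^-1 s2^-1 s2^-1]
Gen 5 (s2): cancels prior s2^-1. Stack: [s1 s2^-1 s2^-1]
Gen 6 (s2): cancels prior s2^-1. Stack: [s1 s2^-1]
Gen 7 (s2): cancels prior s2^-1. Stack: [s1]
Gen 8 (s1^-1): cancels prior s1. Stack: []
Reduced word: (empty)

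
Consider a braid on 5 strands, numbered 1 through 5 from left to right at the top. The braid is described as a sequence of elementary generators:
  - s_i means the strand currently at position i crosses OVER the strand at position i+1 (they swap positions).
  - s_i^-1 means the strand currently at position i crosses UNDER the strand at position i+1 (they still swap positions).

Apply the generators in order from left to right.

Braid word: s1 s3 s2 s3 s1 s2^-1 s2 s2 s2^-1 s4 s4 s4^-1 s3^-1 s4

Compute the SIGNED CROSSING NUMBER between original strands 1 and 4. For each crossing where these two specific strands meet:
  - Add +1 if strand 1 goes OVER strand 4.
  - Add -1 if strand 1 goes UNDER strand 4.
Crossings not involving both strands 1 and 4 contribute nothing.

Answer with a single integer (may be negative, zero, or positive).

Gen 1: crossing 1x2. Both 1&4? no. Sum: 0
Gen 2: crossing 3x4. Both 1&4? no. Sum: 0
Gen 3: 1 over 4. Both 1&4? yes. Contrib: +1. Sum: 1
Gen 4: crossing 1x3. Both 1&4? no. Sum: 1
Gen 5: crossing 2x4. Both 1&4? no. Sum: 1
Gen 6: crossing 2x3. Both 1&4? no. Sum: 1
Gen 7: crossing 3x2. Both 1&4? no. Sum: 1
Gen 8: crossing 2x3. Both 1&4? no. Sum: 1
Gen 9: crossing 3x2. Both 1&4? no. Sum: 1
Gen 10: crossing 1x5. Both 1&4? no. Sum: 1
Gen 11: crossing 5x1. Both 1&4? no. Sum: 1
Gen 12: crossing 1x5. Both 1&4? no. Sum: 1
Gen 13: crossing 3x5. Both 1&4? no. Sum: 1
Gen 14: crossing 3x1. Both 1&4? no. Sum: 1

Answer: 1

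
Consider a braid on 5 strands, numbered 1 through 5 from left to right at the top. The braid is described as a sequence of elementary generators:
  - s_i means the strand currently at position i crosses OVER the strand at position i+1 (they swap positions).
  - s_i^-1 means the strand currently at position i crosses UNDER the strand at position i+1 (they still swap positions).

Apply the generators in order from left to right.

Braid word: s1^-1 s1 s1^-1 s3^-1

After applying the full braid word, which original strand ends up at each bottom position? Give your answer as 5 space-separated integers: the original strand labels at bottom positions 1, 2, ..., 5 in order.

Answer: 2 1 4 3 5

Derivation:
Gen 1 (s1^-1): strand 1 crosses under strand 2. Perm now: [2 1 3 4 5]
Gen 2 (s1): strand 2 crosses over strand 1. Perm now: [1 2 3 4 5]
Gen 3 (s1^-1): strand 1 crosses under strand 2. Perm now: [2 1 3 4 5]
Gen 4 (s3^-1): strand 3 crosses under strand 4. Perm now: [2 1 4 3 5]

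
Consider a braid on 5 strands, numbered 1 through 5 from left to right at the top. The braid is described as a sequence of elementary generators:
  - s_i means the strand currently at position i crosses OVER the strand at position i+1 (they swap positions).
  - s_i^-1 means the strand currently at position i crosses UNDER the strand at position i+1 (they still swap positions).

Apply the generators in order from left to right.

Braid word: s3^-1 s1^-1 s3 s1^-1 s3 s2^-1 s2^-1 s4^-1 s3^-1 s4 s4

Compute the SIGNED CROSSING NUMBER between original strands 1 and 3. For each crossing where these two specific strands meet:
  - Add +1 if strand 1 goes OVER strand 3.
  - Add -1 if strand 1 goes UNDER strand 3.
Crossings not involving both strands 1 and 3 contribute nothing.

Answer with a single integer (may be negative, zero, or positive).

Answer: 0

Derivation:
Gen 1: crossing 3x4. Both 1&3? no. Sum: 0
Gen 2: crossing 1x2. Both 1&3? no. Sum: 0
Gen 3: crossing 4x3. Both 1&3? no. Sum: 0
Gen 4: crossing 2x1. Both 1&3? no. Sum: 0
Gen 5: crossing 3x4. Both 1&3? no. Sum: 0
Gen 6: crossing 2x4. Both 1&3? no. Sum: 0
Gen 7: crossing 4x2. Both 1&3? no. Sum: 0
Gen 8: crossing 3x5. Both 1&3? no. Sum: 0
Gen 9: crossing 4x5. Both 1&3? no. Sum: 0
Gen 10: crossing 4x3. Both 1&3? no. Sum: 0
Gen 11: crossing 3x4. Both 1&3? no. Sum: 0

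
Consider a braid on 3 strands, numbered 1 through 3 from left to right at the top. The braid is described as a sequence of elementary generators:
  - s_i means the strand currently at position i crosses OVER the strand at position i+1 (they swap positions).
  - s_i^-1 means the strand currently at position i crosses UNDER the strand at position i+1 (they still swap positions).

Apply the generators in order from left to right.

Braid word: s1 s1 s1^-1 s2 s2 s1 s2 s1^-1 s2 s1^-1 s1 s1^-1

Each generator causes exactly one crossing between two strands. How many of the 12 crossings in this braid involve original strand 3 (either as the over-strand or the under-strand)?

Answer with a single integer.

Answer: 7

Derivation:
Gen 1: crossing 1x2. Involves strand 3? no. Count so far: 0
Gen 2: crossing 2x1. Involves strand 3? no. Count so far: 0
Gen 3: crossing 1x2. Involves strand 3? no. Count so far: 0
Gen 4: crossing 1x3. Involves strand 3? yes. Count so far: 1
Gen 5: crossing 3x1. Involves strand 3? yes. Count so far: 2
Gen 6: crossing 2x1. Involves strand 3? no. Count so far: 2
Gen 7: crossing 2x3. Involves strand 3? yes. Count so far: 3
Gen 8: crossing 1x3. Involves strand 3? yes. Count so far: 4
Gen 9: crossing 1x2. Involves strand 3? no. Count so far: 4
Gen 10: crossing 3x2. Involves strand 3? yes. Count so far: 5
Gen 11: crossing 2x3. Involves strand 3? yes. Count so far: 6
Gen 12: crossing 3x2. Involves strand 3? yes. Count so far: 7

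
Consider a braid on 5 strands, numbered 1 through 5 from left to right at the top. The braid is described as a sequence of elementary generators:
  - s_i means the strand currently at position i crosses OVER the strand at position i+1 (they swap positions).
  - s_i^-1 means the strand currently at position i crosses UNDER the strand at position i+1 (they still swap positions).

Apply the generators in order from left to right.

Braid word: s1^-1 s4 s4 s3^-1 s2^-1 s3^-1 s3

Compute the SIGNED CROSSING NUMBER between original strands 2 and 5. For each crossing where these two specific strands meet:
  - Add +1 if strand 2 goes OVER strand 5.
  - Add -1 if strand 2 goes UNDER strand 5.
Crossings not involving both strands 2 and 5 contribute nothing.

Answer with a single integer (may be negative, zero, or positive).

Answer: 0

Derivation:
Gen 1: crossing 1x2. Both 2&5? no. Sum: 0
Gen 2: crossing 4x5. Both 2&5? no. Sum: 0
Gen 3: crossing 5x4. Both 2&5? no. Sum: 0
Gen 4: crossing 3x4. Both 2&5? no. Sum: 0
Gen 5: crossing 1x4. Both 2&5? no. Sum: 0
Gen 6: crossing 1x3. Both 2&5? no. Sum: 0
Gen 7: crossing 3x1. Both 2&5? no. Sum: 0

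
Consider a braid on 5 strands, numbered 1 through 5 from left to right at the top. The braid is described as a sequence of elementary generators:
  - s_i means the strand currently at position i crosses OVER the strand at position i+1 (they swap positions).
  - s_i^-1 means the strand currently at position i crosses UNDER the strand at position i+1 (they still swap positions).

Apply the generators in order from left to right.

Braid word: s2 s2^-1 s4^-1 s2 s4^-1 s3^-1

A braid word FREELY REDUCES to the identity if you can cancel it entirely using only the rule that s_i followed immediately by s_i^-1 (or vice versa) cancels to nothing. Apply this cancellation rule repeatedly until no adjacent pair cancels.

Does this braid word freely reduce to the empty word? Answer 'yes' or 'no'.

Answer: no

Derivation:
Gen 1 (s2): push. Stack: [s2]
Gen 2 (s2^-1): cancels prior s2. Stack: []
Gen 3 (s4^-1): push. Stack: [s4^-1]
Gen 4 (s2): push. Stack: [s4^-1 s2]
Gen 5 (s4^-1): push. Stack: [s4^-1 s2 s4^-1]
Gen 6 (s3^-1): push. Stack: [s4^-1 s2 s4^-1 s3^-1]
Reduced word: s4^-1 s2 s4^-1 s3^-1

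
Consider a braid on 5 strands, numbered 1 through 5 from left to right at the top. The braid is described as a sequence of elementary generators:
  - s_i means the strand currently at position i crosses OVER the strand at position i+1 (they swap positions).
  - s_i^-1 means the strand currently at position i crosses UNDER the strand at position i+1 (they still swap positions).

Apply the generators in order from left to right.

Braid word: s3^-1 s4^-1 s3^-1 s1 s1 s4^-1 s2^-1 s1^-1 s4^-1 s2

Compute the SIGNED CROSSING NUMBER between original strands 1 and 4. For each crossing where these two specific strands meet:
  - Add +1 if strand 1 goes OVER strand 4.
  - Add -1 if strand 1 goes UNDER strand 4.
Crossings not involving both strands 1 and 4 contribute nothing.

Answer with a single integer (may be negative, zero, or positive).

Answer: 0

Derivation:
Gen 1: crossing 3x4. Both 1&4? no. Sum: 0
Gen 2: crossing 3x5. Both 1&4? no. Sum: 0
Gen 3: crossing 4x5. Both 1&4? no. Sum: 0
Gen 4: crossing 1x2. Both 1&4? no. Sum: 0
Gen 5: crossing 2x1. Both 1&4? no. Sum: 0
Gen 6: crossing 4x3. Both 1&4? no. Sum: 0
Gen 7: crossing 2x5. Both 1&4? no. Sum: 0
Gen 8: crossing 1x5. Both 1&4? no. Sum: 0
Gen 9: crossing 3x4. Both 1&4? no. Sum: 0
Gen 10: crossing 1x2. Both 1&4? no. Sum: 0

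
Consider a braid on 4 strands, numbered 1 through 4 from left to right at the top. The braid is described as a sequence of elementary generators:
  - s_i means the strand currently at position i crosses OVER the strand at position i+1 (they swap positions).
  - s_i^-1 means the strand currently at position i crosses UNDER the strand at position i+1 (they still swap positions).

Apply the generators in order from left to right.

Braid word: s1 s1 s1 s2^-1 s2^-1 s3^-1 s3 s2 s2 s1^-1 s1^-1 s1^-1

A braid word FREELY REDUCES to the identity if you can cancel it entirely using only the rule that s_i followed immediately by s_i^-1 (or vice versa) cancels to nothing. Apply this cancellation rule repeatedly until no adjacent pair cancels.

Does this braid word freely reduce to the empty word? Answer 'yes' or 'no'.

Answer: yes

Derivation:
Gen 1 (s1): push. Stack: [s1]
Gen 2 (s1): push. Stack: [s1 s1]
Gen 3 (s1): push. Stack: [s1 s1 s1]
Gen 4 (s2^-1): push. Stack: [s1 s1 s1 s2^-1]
Gen 5 (s2^-1): push. Stack: [s1 s1 s1 s2^-1 s2^-1]
Gen 6 (s3^-1): push. Stack: [s1 s1 s1 s2^-1 s2^-1 s3^-1]
Gen 7 (s3): cancels prior s3^-1. Stack: [s1 s1 s1 s2^-1 s2^-1]
Gen 8 (s2): cancels prior s2^-1. Stack: [s1 s1 s1 s2^-1]
Gen 9 (s2): cancels prior s2^-1. Stack: [s1 s1 s1]
Gen 10 (s1^-1): cancels prior s1. Stack: [s1 s1]
Gen 11 (s1^-1): cancels prior s1. Stack: [s1]
Gen 12 (s1^-1): cancels prior s1. Stack: []
Reduced word: (empty)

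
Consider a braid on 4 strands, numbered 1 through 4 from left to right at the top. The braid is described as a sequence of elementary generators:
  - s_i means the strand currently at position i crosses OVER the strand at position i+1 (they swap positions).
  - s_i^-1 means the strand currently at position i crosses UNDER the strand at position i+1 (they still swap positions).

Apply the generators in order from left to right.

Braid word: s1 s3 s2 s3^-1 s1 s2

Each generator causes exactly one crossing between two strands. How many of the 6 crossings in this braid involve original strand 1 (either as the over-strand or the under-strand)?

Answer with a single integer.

Answer: 3

Derivation:
Gen 1: crossing 1x2. Involves strand 1? yes. Count so far: 1
Gen 2: crossing 3x4. Involves strand 1? no. Count so far: 1
Gen 3: crossing 1x4. Involves strand 1? yes. Count so far: 2
Gen 4: crossing 1x3. Involves strand 1? yes. Count so far: 3
Gen 5: crossing 2x4. Involves strand 1? no. Count so far: 3
Gen 6: crossing 2x3. Involves strand 1? no. Count so far: 3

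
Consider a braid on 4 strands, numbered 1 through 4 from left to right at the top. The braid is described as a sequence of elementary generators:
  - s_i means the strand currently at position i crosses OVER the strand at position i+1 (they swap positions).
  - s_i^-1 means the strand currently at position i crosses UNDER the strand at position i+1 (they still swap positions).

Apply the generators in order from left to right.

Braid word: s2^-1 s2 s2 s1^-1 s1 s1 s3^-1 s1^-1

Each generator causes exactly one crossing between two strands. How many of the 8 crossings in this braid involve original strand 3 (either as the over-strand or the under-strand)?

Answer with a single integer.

Answer: 7

Derivation:
Gen 1: crossing 2x3. Involves strand 3? yes. Count so far: 1
Gen 2: crossing 3x2. Involves strand 3? yes. Count so far: 2
Gen 3: crossing 2x3. Involves strand 3? yes. Count so far: 3
Gen 4: crossing 1x3. Involves strand 3? yes. Count so far: 4
Gen 5: crossing 3x1. Involves strand 3? yes. Count so far: 5
Gen 6: crossing 1x3. Involves strand 3? yes. Count so far: 6
Gen 7: crossing 2x4. Involves strand 3? no. Count so far: 6
Gen 8: crossing 3x1. Involves strand 3? yes. Count so far: 7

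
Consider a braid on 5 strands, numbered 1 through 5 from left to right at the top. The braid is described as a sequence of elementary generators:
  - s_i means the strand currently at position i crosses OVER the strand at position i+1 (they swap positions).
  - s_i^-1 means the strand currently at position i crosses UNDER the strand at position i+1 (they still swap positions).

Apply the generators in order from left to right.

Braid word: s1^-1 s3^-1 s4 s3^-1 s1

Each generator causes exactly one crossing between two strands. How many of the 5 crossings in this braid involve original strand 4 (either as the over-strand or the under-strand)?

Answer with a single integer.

Answer: 2

Derivation:
Gen 1: crossing 1x2. Involves strand 4? no. Count so far: 0
Gen 2: crossing 3x4. Involves strand 4? yes. Count so far: 1
Gen 3: crossing 3x5. Involves strand 4? no. Count so far: 1
Gen 4: crossing 4x5. Involves strand 4? yes. Count so far: 2
Gen 5: crossing 2x1. Involves strand 4? no. Count so far: 2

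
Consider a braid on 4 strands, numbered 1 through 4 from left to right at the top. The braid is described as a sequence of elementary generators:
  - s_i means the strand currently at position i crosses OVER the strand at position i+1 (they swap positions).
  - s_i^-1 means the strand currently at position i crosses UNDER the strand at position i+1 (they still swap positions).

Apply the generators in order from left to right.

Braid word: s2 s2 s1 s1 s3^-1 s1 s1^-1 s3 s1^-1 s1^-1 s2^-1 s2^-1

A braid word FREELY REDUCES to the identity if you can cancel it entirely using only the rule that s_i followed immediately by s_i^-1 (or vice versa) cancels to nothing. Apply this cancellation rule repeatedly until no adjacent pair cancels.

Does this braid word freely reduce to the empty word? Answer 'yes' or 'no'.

Gen 1 (s2): push. Stack: [s2]
Gen 2 (s2): push. Stack: [s2 s2]
Gen 3 (s1): push. Stack: [s2 s2 s1]
Gen 4 (s1): push. Stack: [s2 s2 s1 s1]
Gen 5 (s3^-1): push. Stack: [s2 s2 s1 s1 s3^-1]
Gen 6 (s1): push. Stack: [s2 s2 s1 s1 s3^-1 s1]
Gen 7 (s1^-1): cancels prior s1. Stack: [s2 s2 s1 s1 s3^-1]
Gen 8 (s3): cancels prior s3^-1. Stack: [s2 s2 s1 s1]
Gen 9 (s1^-1): cancels prior s1. Stack: [s2 s2 s1]
Gen 10 (s1^-1): cancels prior s1. Stack: [s2 s2]
Gen 11 (s2^-1): cancels prior s2. Stack: [s2]
Gen 12 (s2^-1): cancels prior s2. Stack: []
Reduced word: (empty)

Answer: yes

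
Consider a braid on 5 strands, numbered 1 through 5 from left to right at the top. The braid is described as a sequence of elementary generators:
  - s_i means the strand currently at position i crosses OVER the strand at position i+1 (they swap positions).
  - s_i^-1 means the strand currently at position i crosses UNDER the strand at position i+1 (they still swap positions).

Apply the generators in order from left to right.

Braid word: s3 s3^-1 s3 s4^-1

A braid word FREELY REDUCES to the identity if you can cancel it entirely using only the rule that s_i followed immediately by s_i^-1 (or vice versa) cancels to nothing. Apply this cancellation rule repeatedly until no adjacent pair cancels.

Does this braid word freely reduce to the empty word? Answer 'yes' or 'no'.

Answer: no

Derivation:
Gen 1 (s3): push. Stack: [s3]
Gen 2 (s3^-1): cancels prior s3. Stack: []
Gen 3 (s3): push. Stack: [s3]
Gen 4 (s4^-1): push. Stack: [s3 s4^-1]
Reduced word: s3 s4^-1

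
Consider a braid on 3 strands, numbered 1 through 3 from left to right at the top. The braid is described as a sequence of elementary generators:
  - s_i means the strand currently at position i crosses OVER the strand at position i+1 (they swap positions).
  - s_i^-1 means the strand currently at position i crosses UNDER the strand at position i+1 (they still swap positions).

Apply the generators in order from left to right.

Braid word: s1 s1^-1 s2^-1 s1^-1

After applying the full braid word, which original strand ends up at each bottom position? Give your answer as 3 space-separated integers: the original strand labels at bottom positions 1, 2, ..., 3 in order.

Answer: 3 1 2

Derivation:
Gen 1 (s1): strand 1 crosses over strand 2. Perm now: [2 1 3]
Gen 2 (s1^-1): strand 2 crosses under strand 1. Perm now: [1 2 3]
Gen 3 (s2^-1): strand 2 crosses under strand 3. Perm now: [1 3 2]
Gen 4 (s1^-1): strand 1 crosses under strand 3. Perm now: [3 1 2]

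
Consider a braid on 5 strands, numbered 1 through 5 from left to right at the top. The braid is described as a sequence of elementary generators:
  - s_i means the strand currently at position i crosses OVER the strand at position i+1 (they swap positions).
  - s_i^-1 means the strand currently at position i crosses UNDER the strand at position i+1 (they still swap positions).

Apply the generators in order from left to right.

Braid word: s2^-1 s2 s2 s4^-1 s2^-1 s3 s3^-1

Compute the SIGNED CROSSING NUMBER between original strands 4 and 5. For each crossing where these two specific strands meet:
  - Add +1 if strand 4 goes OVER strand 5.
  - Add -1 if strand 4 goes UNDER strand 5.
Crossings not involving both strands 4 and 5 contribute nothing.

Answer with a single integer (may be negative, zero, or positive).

Answer: -1

Derivation:
Gen 1: crossing 2x3. Both 4&5? no. Sum: 0
Gen 2: crossing 3x2. Both 4&5? no. Sum: 0
Gen 3: crossing 2x3. Both 4&5? no. Sum: 0
Gen 4: 4 under 5. Both 4&5? yes. Contrib: -1. Sum: -1
Gen 5: crossing 3x2. Both 4&5? no. Sum: -1
Gen 6: crossing 3x5. Both 4&5? no. Sum: -1
Gen 7: crossing 5x3. Both 4&5? no. Sum: -1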